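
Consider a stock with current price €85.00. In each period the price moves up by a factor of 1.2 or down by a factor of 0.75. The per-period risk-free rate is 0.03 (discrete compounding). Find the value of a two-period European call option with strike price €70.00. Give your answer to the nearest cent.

€22.00

Risk-neutral probability p = (1 + 0.03 − 0.75)/(1.2 − 0.75) = 0.2800/0.4500 = 0.6222
Terminal stock prices: S_uu = 122.4, S_ud = 76.5, S_dd = 47.81
Terminal payoffs (S − K): max(52.4, 0) = 52.4, max(6.5, 0) = 6.5, max(-22.19, 0) = 0
Node u (S = 102): V_u = 1/1.03·[0.6222·52.4000 + 0.3778·6.5000] = 34.0388
Node d (S = 63.75): V_d = 1/1.03·[0.6222·6.5000 + 0.3778·0.0000] = 3.9266
Node 0 (S = 85): V_0 = 1/1.03·[0.6222·34.0388 + 0.3778·3.9266] = 22.0030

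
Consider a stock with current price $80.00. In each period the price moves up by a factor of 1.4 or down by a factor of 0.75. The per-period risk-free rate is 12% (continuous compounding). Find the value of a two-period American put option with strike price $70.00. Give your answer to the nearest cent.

$3.72

Risk-neutral probability p = (e^0.12 − 0.75)/(1.4 − 0.75) = 0.3775/0.6500 = 0.5808
Terminal stock prices: S_uu = 156.8, S_ud = 84, S_dd = 45
Terminal payoffs (K − S): max(-86.8, 0) = 0, max(-14, 0) = 0, max(25, 0) = 25
Node u (S = 112): continuation = e^(−0.12)·[0.5808·0.0000 + 0.4192·0.0000] = 0.0000; exercise value = 0.0000 ≤ continuation, so V_u = 0.0000
Node d (S = 60): continuation = e^(−0.12)·[0.5808·0.0000 + 0.4192·25.0000] = 9.2957; exercise value = 10.0000 > continuation, so V_d = 10.0000 (exercise)
Node 0 (S = 80): continuation = e^(−0.12)·[0.5808·0.0000 + 0.4192·10.0000] = 3.7183; exercise value = 0.0000 ≤ continuation, so V_0 = 3.7183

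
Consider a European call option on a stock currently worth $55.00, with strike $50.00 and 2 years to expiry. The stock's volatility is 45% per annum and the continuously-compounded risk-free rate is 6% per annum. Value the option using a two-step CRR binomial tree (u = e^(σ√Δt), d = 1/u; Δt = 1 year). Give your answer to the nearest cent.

CRR parameters: u = e^(σ√Δt) = e^(0.45·√1) = 1.5683, d = 1/u = 0.6376
Per-period rate: rΔt = 0.06·1 = 0.06, so R = e^0.06 = 1.0618
Risk-neutral probability p = (e^0.06 − 0.6376)/(1.5683 − 0.6376) = 0.4242/0.9307 = 0.4558
Terminal stock prices: S_uu = 135.3, S_ud = 55, S_dd = 22.36
Terminal payoffs (S − K): max(85.28, 0) = 85.28, max(5, 0) = 5, max(-27.64, 0) = 0
Node u (S = 86.26): V_u = e^(−0.06)·[0.4558·85.2782 + 0.5442·5.0000] = 39.1689
Node d (S = 35.07): V_d = e^(−0.06)·[0.4558·5.0000 + 0.5442·0.0000] = 2.1463
Node 0 (S = 55): V_0 = e^(−0.06)·[0.4558·39.1689 + 0.5442·2.1463] = 17.9136

$17.91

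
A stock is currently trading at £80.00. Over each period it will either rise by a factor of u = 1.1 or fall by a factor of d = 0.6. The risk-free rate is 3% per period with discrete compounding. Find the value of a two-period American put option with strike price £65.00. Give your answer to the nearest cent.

£3.70

Risk-neutral probability p = (1 + 0.03 − 0.6)/(1.1 − 0.6) = 0.4300/0.5000 = 0.8600
Terminal stock prices: S_uu = 96.8, S_ud = 52.8, S_dd = 28.8
Terminal payoffs (K − S): max(-31.8, 0) = 0, max(12.2, 0) = 12.2, max(36.2, 0) = 36.2
Node u (S = 88): continuation = 1/1.03·[0.8600·0.0000 + 0.1400·12.2000] = 1.6583; exercise value = 0.0000 ≤ continuation, so V_u = 1.6583
Node d (S = 48): continuation = 1/1.03·[0.8600·12.2000 + 0.1400·36.2000] = 15.1068; exercise value = 17.0000 > continuation, so V_d = 17.0000 (exercise)
Node 0 (S = 80): continuation = 1/1.03·[0.8600·1.6583 + 0.1400·17.0000] = 3.6952; exercise value = 0.0000 ≤ continuation, so V_0 = 3.6952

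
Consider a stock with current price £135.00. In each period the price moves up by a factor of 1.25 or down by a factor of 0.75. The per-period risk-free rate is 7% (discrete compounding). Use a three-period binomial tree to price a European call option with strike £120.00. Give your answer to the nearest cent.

Risk-neutral probability p = (1 + 0.07 − 0.75)/(1.25 − 0.75) = 0.3200/0.5000 = 0.6400
Terminal stock prices: S_uuu = 263.7, S_uud = 158.2, S_udd = 94.92, S_ddd = 56.95
Terminal payoffs (S − K): max(143.7, 0) = 143.7, max(38.2, 0) = 38.2, max(-25.08, 0) = 0, max(-63.05, 0) = 0
Node uu (S = 210.9): V_uu = 1/1.07·[0.6400·143.6719 + 0.3600·38.2031] = 98.7880
Node ud (S = 126.6): V_ud = 1/1.07·[0.6400·38.2031 + 0.3600·0.0000] = 22.8505
Node dd (S = 75.94): V_dd = 1/1.07·[0.6400·0.0000 + 0.3600·0.0000] = 0.0000
Node u (S = 168.8): V_u = 1/1.07·[0.6400·98.7880 + 0.3600·22.8505] = 66.7761
Node d (S = 101.2): V_d = 1/1.07·[0.6400·22.8505 + 0.3600·0.0000] = 13.6676
Node 0 (S = 135): V_0 = 1/1.07·[0.6400·66.7761 + 0.3600·13.6676] = 44.5393

£44.54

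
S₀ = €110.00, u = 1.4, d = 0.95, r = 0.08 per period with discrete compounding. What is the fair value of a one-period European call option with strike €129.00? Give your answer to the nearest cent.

Risk-neutral probability p = (1 + 0.08 − 0.95)/(1.4 − 0.95) = 0.1300/0.4500 = 0.2889
Terminal stock prices: S_u = 154, S_d = 104.5
Terminal payoffs (S − K): max(25, 0) = 25, max(-24.5, 0) = 0
Node 0 (S = 110): V_0 = 1/1.08·[0.2889·25.0000 + 0.7111·0.0000] = 6.6872

€6.69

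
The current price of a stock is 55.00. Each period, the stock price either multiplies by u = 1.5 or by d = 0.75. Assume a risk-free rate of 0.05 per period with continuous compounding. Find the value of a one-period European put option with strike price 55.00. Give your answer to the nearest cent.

7.83

Risk-neutral probability p = (e^0.05 − 0.75)/(1.5 − 0.75) = 0.3013/0.7500 = 0.4017
Terminal stock prices: S_u = 82.5, S_d = 41.25
Terminal payoffs (K − S): max(-27.5, 0) = 0, max(13.75, 0) = 13.75
Node 0 (S = 55): V_0 = e^(−0.05)·[0.4017·0.0000 + 0.5983·13.7500] = 7.8255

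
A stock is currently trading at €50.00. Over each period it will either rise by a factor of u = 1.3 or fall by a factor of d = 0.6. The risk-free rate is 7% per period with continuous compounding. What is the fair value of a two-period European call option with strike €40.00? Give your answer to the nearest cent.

Risk-neutral probability p = (e^0.07 − 0.6)/(1.3 − 0.6) = 0.4725/0.7000 = 0.6750
Terminal stock prices: S_uu = 84.5, S_ud = 39, S_dd = 18
Terminal payoffs (S − K): max(44.5, 0) = 44.5, max(-1, 0) = 0, max(-22, 0) = 0
Node u (S = 65): V_u = e^(−0.07)·[0.6750·44.5000 + 0.3250·0.0000] = 28.0073
Node d (S = 30): V_d = e^(−0.07)·[0.6750·0.0000 + 0.3250·0.0000] = 0.0000
Node 0 (S = 50): V_0 = e^(−0.07)·[0.6750·28.0073 + 0.3250·0.0000] = 17.6271

€17.63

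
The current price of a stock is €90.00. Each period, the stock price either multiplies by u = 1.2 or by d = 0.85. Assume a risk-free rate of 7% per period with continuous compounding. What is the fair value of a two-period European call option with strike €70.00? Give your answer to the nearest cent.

Risk-neutral probability p = (e^0.07 − 0.85)/(1.2 − 0.85) = 0.2225/0.3500 = 0.6357
Terminal stock prices: S_uu = 129.6, S_ud = 91.8, S_dd = 65.02
Terminal payoffs (S − K): max(59.6, 0) = 59.6, max(21.8, 0) = 21.8, max(-4.975, 0) = 0
Node u (S = 108): V_u = e^(−0.07)·[0.6357·59.6000 + 0.3643·21.8000] = 42.7324
Node d (S = 76.5): V_d = e^(−0.07)·[0.6357·21.8000 + 0.3643·0.0000] = 12.9221
Node 0 (S = 90): V_0 = e^(−0.07)·[0.6357·42.7324 + 0.3643·12.9221] = 29.7188

€29.72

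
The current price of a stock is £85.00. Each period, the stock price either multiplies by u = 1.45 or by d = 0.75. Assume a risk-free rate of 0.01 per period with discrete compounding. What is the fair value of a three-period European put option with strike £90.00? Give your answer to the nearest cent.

£21.88

Risk-neutral probability p = (1 + 0.01 − 0.75)/(1.45 − 0.75) = 0.2600/0.7000 = 0.3714
Terminal stock prices: S_uuu = 259.1, S_uud = 134, S_udd = 69.33, S_ddd = 35.86
Terminal payoffs (K − S): max(-169.1, 0) = 0, max(-44.03, 0) = 0, max(20.67, 0) = 20.67, max(54.14, 0) = 54.14
Node uu (S = 178.7): V_uu = 1/1.01·[0.3714·0.0000 + 0.6286·0.0000] = 0.0000
Node ud (S = 92.44): V_ud = 1/1.01·[0.3714·0.0000 + 0.6286·20.6719] = 12.8651
Node dd (S = 47.81): V_dd = 1/1.01·[0.3714·20.6719 + 0.6286·54.1406] = 41.2964
Node u (S = 123.2): V_u = 1/1.01·[0.3714·0.0000 + 0.6286·12.8651] = 8.0066
Node d (S = 63.75): V_d = 1/1.01·[0.3714·12.8651 + 0.6286·41.2964] = 30.4319
Node 0 (S = 85): V_0 = 1/1.01·[0.3714·8.0066 + 0.6286·30.4319] = 21.8836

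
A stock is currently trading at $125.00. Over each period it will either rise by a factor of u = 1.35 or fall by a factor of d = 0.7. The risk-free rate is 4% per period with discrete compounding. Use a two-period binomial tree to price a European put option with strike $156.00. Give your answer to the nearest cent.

$37.40

Risk-neutral probability p = (1 + 0.04 − 0.7)/(1.35 − 0.7) = 0.3400/0.6500 = 0.5231
Terminal stock prices: S_uu = 227.8, S_ud = 118.1, S_dd = 61.25
Terminal payoffs (K − S): max(-71.81, 0) = 0, max(37.88, 0) = 37.88, max(94.75, 0) = 94.75
Node u (S = 168.8): V_u = 1/1.04·[0.5231·0.0000 + 0.4769·37.8750] = 17.3687
Node d (S = 87.5): V_d = 1/1.04·[0.5231·37.8750 + 0.4769·94.7500] = 62.5000
Node 0 (S = 125): V_0 = 1/1.04·[0.5231·17.3687 + 0.4769·62.5000] = 37.3970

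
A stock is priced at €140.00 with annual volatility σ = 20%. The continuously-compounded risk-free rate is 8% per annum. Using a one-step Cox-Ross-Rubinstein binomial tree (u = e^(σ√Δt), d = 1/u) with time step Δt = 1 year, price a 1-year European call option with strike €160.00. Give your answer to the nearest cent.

CRR parameters: u = e^(σ√Δt) = e^(0.2·√1) = 1.2214, d = 1/u = 0.8187
Per-period rate: rΔt = 0.08·1 = 0.08, so R = e^0.08 = 1.0833
Risk-neutral probability p = (e^0.08 − 0.8187)/(1.2214 − 0.8187) = 0.2646/0.4027 = 0.6570
Terminal stock prices: S_u = 171, S_d = 114.6
Terminal payoffs (S − K): max(11, 0) = 11, max(-45.38, 0) = 0
Node 0 (S = 140): V_0 = e^(−0.08)·[0.6570·10.9964 + 0.3430·0.0000] = 6.6692

€6.67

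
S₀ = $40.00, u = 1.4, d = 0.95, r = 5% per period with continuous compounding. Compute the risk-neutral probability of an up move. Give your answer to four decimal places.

p = 0.2250

Risk-neutral probability p = (e^0.05 − 0.95)/(1.4 − 0.95) = 0.1013/0.4500 = 0.2250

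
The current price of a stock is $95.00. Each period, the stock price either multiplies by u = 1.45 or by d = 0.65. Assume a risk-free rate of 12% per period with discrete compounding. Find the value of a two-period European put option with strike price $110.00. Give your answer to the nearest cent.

$17.38

Risk-neutral probability p = (1 + 0.12 − 0.65)/(1.45 − 0.65) = 0.4700/0.8000 = 0.5875
Terminal stock prices: S_uu = 199.7, S_ud = 89.54, S_dd = 40.14
Terminal payoffs (K − S): max(-89.74, 0) = 0, max(20.46, 0) = 20.46, max(69.86, 0) = 69.86
Node u (S = 137.8): V_u = 1/1.12·[0.5875·0.0000 + 0.4125·20.4625] = 7.5364
Node d (S = 61.75): V_d = 1/1.12·[0.5875·20.4625 + 0.4125·69.8625] = 36.4643
Node 0 (S = 95): V_0 = 1/1.12·[0.5875·7.5364 + 0.4125·36.4643] = 17.3832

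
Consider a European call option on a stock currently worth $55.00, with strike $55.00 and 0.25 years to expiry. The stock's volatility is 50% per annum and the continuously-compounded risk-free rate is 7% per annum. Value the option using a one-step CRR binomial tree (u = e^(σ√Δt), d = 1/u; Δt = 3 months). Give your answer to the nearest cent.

CRR parameters: u = e^(σ√Δt) = e^(0.5·√0.25) = 1.2840, d = 1/u = 0.7788
Per-period rate: rΔt = 0.07·0.25 = 0.0175, so R = e^0.0175 = 1.0177
Risk-neutral probability p = (e^0.0175 − 0.7788)/(1.2840 − 0.7788) = 0.2389/0.5052 = 0.4728
Terminal stock prices: S_u = 70.62, S_d = 42.83
Terminal payoffs (S − K): max(15.62, 0) = 15.62, max(-12.17, 0) = 0
Node 0 (S = 55): V_0 = e^(−0.0175)·[0.4728·15.6214 + 0.5272·0.0000] = 7.2572

$7.26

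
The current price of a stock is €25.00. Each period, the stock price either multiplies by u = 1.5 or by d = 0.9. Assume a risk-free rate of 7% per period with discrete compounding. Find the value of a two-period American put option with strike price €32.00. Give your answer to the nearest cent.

€7.00

Risk-neutral probability p = (1 + 0.07 − 0.9)/(1.5 − 0.9) = 0.1700/0.6000 = 0.2833
Terminal stock prices: S_uu = 56.25, S_ud = 33.75, S_dd = 20.25
Terminal payoffs (K − S): max(-24.25, 0) = 0, max(-1.75, 0) = 0, max(11.75, 0) = 11.75
Node u (S = 37.5): continuation = 1/1.07·[0.2833·0.0000 + 0.7167·0.0000] = 0.0000; exercise value = 0.0000 ≤ continuation, so V_u = 0.0000
Node d (S = 22.5): continuation = 1/1.07·[0.2833·0.0000 + 0.7167·11.7500] = 7.8699; exercise value = 9.5000 > continuation, so V_d = 9.5000 (exercise)
Node 0 (S = 25): continuation = 1/1.07·[0.2833·0.0000 + 0.7167·9.5000] = 6.3629; exercise value = 7.0000 > continuation, so V_0 = 7.0000 (exercise)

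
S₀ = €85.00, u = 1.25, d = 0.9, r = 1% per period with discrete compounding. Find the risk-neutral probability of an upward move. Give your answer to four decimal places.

Risk-neutral probability p = (1 + 0.01 − 0.9)/(1.25 − 0.9) = 0.1100/0.3500 = 0.3143

p = 0.3143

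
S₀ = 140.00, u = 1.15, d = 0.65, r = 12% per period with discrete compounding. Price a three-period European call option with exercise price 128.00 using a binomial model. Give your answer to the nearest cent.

Risk-neutral probability p = (1 + 0.12 − 0.65)/(1.15 − 0.65) = 0.4700/0.5000 = 0.9400
Terminal stock prices: S_uuu = 212.9, S_uud = 120.3, S_udd = 68.02, S_ddd = 38.45
Terminal payoffs (S − K): max(84.92, 0) = 84.92, max(-7.653, 0) = 0, max(-59.98, 0) = 0, max(-89.55, 0) = 0
Node uu (S = 185.1): V_uu = 1/1.12·[0.9400·84.9225 + 0.0600·0.0000] = 71.2742
Node ud (S = 104.7): V_ud = 1/1.12·[0.9400·0.0000 + 0.0600·0.0000] = 0.0000
Node dd (S = 59.15): V_dd = 1/1.12·[0.9400·0.0000 + 0.0600·0.0000] = 0.0000
Node u (S = 161): V_u = 1/1.12·[0.9400·71.2742 + 0.0600·0.0000] = 59.8195
Node d (S = 91): V_d = 1/1.12·[0.9400·0.0000 + 0.0600·0.0000] = 0.0000
Node 0 (S = 140): V_0 = 1/1.12·[0.9400·59.8195 + 0.0600·0.0000] = 50.2056

50.21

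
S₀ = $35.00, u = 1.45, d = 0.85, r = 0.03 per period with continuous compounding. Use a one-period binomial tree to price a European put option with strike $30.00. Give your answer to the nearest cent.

$0.17

Risk-neutral probability p = (e^0.03 − 0.85)/(1.45 − 0.85) = 0.1805/0.6000 = 0.3008
Terminal stock prices: S_u = 50.75, S_d = 29.75
Terminal payoffs (K − S): max(-20.75, 0) = 0, max(0.25, 0) = 0.25
Node 0 (S = 35): V_0 = e^(−0.03)·[0.3008·0.0000 + 0.6992·0.2500] = 0.1696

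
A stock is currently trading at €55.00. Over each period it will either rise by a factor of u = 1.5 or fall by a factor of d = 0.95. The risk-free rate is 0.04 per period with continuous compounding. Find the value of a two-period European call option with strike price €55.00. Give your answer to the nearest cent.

Risk-neutral probability p = (e^0.04 − 0.95)/(1.5 − 0.95) = 0.0908/0.5500 = 0.1651
Terminal stock prices: S_uu = 123.8, S_ud = 78.38, S_dd = 49.64
Terminal payoffs (S − K): max(68.75, 0) = 68.75, max(23.38, 0) = 23.38, max(-5.363, 0) = 0
Node u (S = 82.5): V_u = e^(−0.04)·[0.1651·68.7500 + 0.8349·23.3750] = 29.6566
Node d (S = 52.25): V_d = e^(−0.04)·[0.1651·23.3750 + 0.8349·0.0000] = 3.7081
Node 0 (S = 55): V_0 = e^(−0.04)·[0.1651·29.6566 + 0.8349·3.7081] = 7.6791

€7.68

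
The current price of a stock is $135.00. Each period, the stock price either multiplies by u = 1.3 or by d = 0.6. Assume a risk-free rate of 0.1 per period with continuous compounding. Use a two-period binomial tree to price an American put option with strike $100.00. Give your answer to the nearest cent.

Risk-neutral probability p = (e^0.1 − 0.6)/(1.3 − 0.6) = 0.5052/0.7000 = 0.7217
Terminal stock prices: S_uu = 228.2, S_ud = 105.3, S_dd = 48.6
Terminal payoffs (K − S): max(-128.2, 0) = 0, max(-5.3, 0) = 0, max(51.4, 0) = 51.4
Node u (S = 175.5): continuation = e^(−0.1)·[0.7217·0.0000 + 0.2783·0.0000] = 0.0000; exercise value = 0.0000 ≤ continuation, so V_u = 0.0000
Node d (S = 81): continuation = e^(−0.1)·[0.7217·0.0000 + 0.2783·51.4000] = 12.9446; exercise value = 19.0000 > continuation, so V_d = 19.0000 (exercise)
Node 0 (S = 135): continuation = e^(−0.1)·[0.7217·0.0000 + 0.2783·19.0000] = 4.7850; exercise value = 0.0000 ≤ continuation, so V_0 = 4.7850

$4.78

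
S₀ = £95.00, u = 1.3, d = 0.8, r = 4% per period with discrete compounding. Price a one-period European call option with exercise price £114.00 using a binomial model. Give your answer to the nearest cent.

Risk-neutral probability p = (1 + 0.04 − 0.8)/(1.3 − 0.8) = 0.2400/0.5000 = 0.4800
Terminal stock prices: S_u = 123.5, S_d = 76
Terminal payoffs (S − K): max(9.5, 0) = 9.5, max(-38, 0) = 0
Node 0 (S = 95): V_0 = 1/1.04·[0.4800·9.5000 + 0.5200·0.0000] = 4.3846

£4.38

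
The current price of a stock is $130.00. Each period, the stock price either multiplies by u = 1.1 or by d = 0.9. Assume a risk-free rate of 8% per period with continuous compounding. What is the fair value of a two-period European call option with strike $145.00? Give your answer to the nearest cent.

$8.80

Risk-neutral probability p = (e^0.08 − 0.9)/(1.1 − 0.9) = 0.1833/0.2000 = 0.9164
Terminal stock prices: S_uu = 157.3, S_ud = 128.7, S_dd = 105.3
Terminal payoffs (S − K): max(12.3, 0) = 12.3, max(-16.3, 0) = 0, max(-39.7, 0) = 0
Node u (S = 143): V_u = e^(−0.08)·[0.9164·12.3000 + 0.0836·0.0000] = 10.4055
Node d (S = 117): V_d = e^(−0.08)·[0.9164·0.0000 + 0.0836·0.0000] = 0.0000
Node 0 (S = 130): V_0 = e^(−0.08)·[0.9164·10.4055 + 0.0836·0.0000] = 8.8028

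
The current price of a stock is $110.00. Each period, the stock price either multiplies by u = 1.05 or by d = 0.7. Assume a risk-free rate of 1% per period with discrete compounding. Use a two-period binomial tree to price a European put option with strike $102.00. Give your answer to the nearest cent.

$4.81

Risk-neutral probability p = (1 + 0.01 − 0.7)/(1.05 − 0.7) = 0.3100/0.3500 = 0.8857
Terminal stock prices: S_uu = 121.3, S_ud = 80.85, S_dd = 53.9
Terminal payoffs (K − S): max(-19.28, 0) = 0, max(21.15, 0) = 21.15, max(48.1, 0) = 48.1
Node u (S = 115.5): V_u = 1/1.01·[0.8857·0.0000 + 0.1143·21.1500] = 2.3932
Node d (S = 77): V_d = 1/1.01·[0.8857·21.1500 + 0.1143·48.1000] = 23.9901
Node 0 (S = 110): V_0 = 1/1.01·[0.8857·2.3932 + 0.1143·23.9901] = 4.8133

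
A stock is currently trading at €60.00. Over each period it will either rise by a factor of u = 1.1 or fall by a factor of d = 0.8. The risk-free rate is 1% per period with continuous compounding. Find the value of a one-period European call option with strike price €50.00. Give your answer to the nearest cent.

Risk-neutral probability p = (e^0.01 − 0.8)/(1.1 − 0.8) = 0.2101/0.3000 = 0.7002
Terminal stock prices: S_u = 66, S_d = 48
Terminal payoffs (S − K): max(16, 0) = 16, max(-2, 0) = 0
Node 0 (S = 60): V_0 = e^(−0.01)·[0.7002·16.0000 + 0.2998·0.0000] = 11.0912

€11.09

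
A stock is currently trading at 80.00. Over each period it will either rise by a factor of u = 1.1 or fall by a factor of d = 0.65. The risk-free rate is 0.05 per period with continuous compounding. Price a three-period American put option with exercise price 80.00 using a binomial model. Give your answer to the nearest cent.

Risk-neutral probability p = (e^0.05 − 0.65)/(1.1 − 0.65) = 0.4013/0.4500 = 0.8917
Terminal stock prices: S_uuu = 106.5, S_uud = 62.92, S_udd = 37.18, S_ddd = 21.97
Terminal payoffs (K − S): max(-26.48, 0) = 0, max(17.08, 0) = 17.08, max(42.82, 0) = 42.82, max(58.03, 0) = 58.03
Node uu (S = 96.8): continuation = e^(−0.05)·[0.8917·0.0000 + 0.1083·17.0800] = 1.7593; exercise value = 0.0000 ≤ continuation, so V_uu = 1.7593
Node ud (S = 57.2): continuation = e^(−0.05)·[0.8917·17.0800 + 0.1083·42.8200] = 18.8984; exercise value = 22.8000 > continuation, so V_ud = 22.8000 (exercise)
Node dd (S = 33.8): continuation = e^(−0.05)·[0.8917·42.8200 + 0.1083·58.0300] = 42.2984; exercise value = 46.2000 > continuation, so V_dd = 46.2000 (exercise)
Node u (S = 88): continuation = e^(−0.05)·[0.8917·1.7593 + 0.1083·22.8000] = 3.8408; exercise value = 0.0000 ≤ continuation, so V_u = 3.8408
Node d (S = 52): continuation = e^(−0.05)·[0.8917·22.8000 + 0.1083·46.2000] = 24.0984; exercise value = 28.0000 > continuation, so V_d = 28.0000 (exercise)
Node 0 (S = 80): continuation = e^(−0.05)·[0.8917·3.8408 + 0.1083·28.0000] = 6.1420; exercise value = 0.0000 ≤ continuation, so V_0 = 6.1420

6.14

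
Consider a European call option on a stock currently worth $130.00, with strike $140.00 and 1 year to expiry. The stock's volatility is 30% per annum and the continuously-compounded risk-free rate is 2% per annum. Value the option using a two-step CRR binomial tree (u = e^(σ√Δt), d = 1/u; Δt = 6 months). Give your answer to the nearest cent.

$12.75

CRR parameters: u = e^(σ√Δt) = e^(0.3·√0.5) = 1.2363, d = 1/u = 0.8089
Per-period rate: rΔt = 0.02·0.5 = 0.01, so R = e^0.01 = 1.0101
Risk-neutral probability p = (e^0.01 − 0.8089)/(1.2363 − 0.8089) = 0.2012/0.4275 = 0.4707
Terminal stock prices: S_uu = 198.7, S_ud = 130, S_dd = 85.05
Terminal payoffs (S − K): max(58.7, 0) = 58.7, max(-10, 0) = 0, max(-54.95, 0) = 0
Node u (S = 160.7): V_u = e^(−0.01)·[0.4707·58.7005 + 0.5293·0.0000] = 27.3540
Node d (S = 105.2): V_d = e^(−0.01)·[0.4707·0.0000 + 0.5293·0.0000] = 0.0000
Node 0 (S = 130): V_0 = e^(−0.01)·[0.4707·27.3540 + 0.5293·0.0000] = 12.7468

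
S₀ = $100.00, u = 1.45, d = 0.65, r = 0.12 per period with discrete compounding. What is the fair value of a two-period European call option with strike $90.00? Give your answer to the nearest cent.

$34.73

Risk-neutral probability p = (1 + 0.12 − 0.65)/(1.45 − 0.65) = 0.4700/0.8000 = 0.5875
Terminal stock prices: S_uu = 210.2, S_ud = 94.25, S_dd = 42.25
Terminal payoffs (S − K): max(120.2, 0) = 120.2, max(4.25, 0) = 4.25, max(-47.75, 0) = 0
Node u (S = 145): V_u = 1/1.12·[0.5875·120.2500 + 0.4125·4.2500] = 64.6429
Node d (S = 65): V_d = 1/1.12·[0.5875·4.2500 + 0.4125·0.0000] = 2.2294
Node 0 (S = 100): V_0 = 1/1.12·[0.5875·64.6429 + 0.4125·2.2294] = 34.7297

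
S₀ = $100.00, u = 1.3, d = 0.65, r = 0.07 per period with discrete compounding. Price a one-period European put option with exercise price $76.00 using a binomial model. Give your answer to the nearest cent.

Risk-neutral probability p = (1 + 0.07 − 0.65)/(1.3 − 0.65) = 0.4200/0.6500 = 0.6462
Terminal stock prices: S_u = 130, S_d = 65
Terminal payoffs (K − S): max(-54, 0) = 0, max(11, 0) = 11
Node 0 (S = 100): V_0 = 1/1.07·[0.6462·0.0000 + 0.3538·11.0000] = 3.6377

$3.64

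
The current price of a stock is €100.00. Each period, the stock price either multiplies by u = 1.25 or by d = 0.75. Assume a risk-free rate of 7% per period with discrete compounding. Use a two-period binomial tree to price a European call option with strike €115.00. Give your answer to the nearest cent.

Risk-neutral probability p = (1 + 0.07 − 0.75)/(1.25 − 0.75) = 0.3200/0.5000 = 0.6400
Terminal stock prices: S_uu = 156.2, S_ud = 93.75, S_dd = 56.25
Terminal payoffs (S − K): max(41.25, 0) = 41.25, max(-21.25, 0) = 0, max(-58.75, 0) = 0
Node u (S = 125): V_u = 1/1.07·[0.6400·41.2500 + 0.3600·0.0000] = 24.6729
Node d (S = 75): V_d = 1/1.07·[0.6400·0.0000 + 0.3600·0.0000] = 0.0000
Node 0 (S = 100): V_0 = 1/1.07·[0.6400·24.6729 + 0.3600·0.0000] = 14.7576

€14.76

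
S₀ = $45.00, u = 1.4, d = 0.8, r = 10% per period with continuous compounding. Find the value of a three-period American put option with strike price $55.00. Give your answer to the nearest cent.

$10.00

Risk-neutral probability p = (e^0.1 − 0.8)/(1.4 − 0.8) = 0.3052/0.6000 = 0.5086
Terminal stock prices: S_uuu = 123.5, S_uud = 70.56, S_udd = 40.32, S_ddd = 23.04
Terminal payoffs (K − S): max(-68.48, 0) = 0, max(-15.56, 0) = 0, max(14.68, 0) = 14.68, max(31.96, 0) = 31.96
Node uu (S = 88.2): continuation = e^(−0.1)·[0.5086·0.0000 + 0.4914·0.0000] = 0.0000; exercise value = 0.0000 ≤ continuation, so V_uu = 0.0000
Node ud (S = 50.4): continuation = e^(−0.1)·[0.5086·0.0000 + 0.4914·14.6800] = 6.5270; exercise value = 4.6000 ≤ continuation, so V_ud = 6.5270
Node dd (S = 28.8): continuation = e^(−0.1)·[0.5086·14.6800 + 0.4914·31.9600] = 20.9661; exercise value = 26.2000 > continuation, so V_dd = 26.2000 (exercise)
Node u (S = 63): continuation = e^(−0.1)·[0.5086·0.0000 + 0.4914·6.5270] = 2.9021; exercise value = 0.0000 ≤ continuation, so V_u = 2.9021
Node d (S = 36): continuation = e^(−0.1)·[0.5086·6.5270 + 0.4914·26.2000] = 14.6529; exercise value = 19.0000 > continuation, so V_d = 19.0000 (exercise)
Node 0 (S = 45): continuation = e^(−0.1)·[0.5086·2.9021 + 0.4914·19.0000] = 9.7834; exercise value = 10.0000 > continuation, so V_0 = 10.0000 (exercise)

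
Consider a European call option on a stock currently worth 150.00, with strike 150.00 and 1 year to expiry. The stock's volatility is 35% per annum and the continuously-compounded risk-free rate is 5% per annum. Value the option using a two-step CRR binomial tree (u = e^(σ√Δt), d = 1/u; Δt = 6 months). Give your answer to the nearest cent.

21.86

CRR parameters: u = e^(σ√Δt) = e^(0.35·√0.5) = 1.2808, d = 1/u = 0.7808
Per-period rate: rΔt = 0.05·0.5 = 0.025, so R = e^0.025 = 1.0253
Risk-neutral probability p = (e^0.025 − 0.7808)/(1.2808 − 0.7808) = 0.2446/0.5000 = 0.4891
Terminal stock prices: S_uu = 246.1, S_ud = 150, S_dd = 91.44
Terminal payoffs (S − K): max(96.07, 0) = 96.07, max(0, 0) = 0, max(-58.56, 0) = 0
Node u (S = 192.1): V_u = e^(−0.025)·[0.4891·96.0685 + 0.5109·0.0000] = 45.8240
Node d (S = 117.1): V_d = e^(−0.025)·[0.4891·0.0000 + 0.5109·0.0000] = 0.0000
Node 0 (S = 150): V_0 = e^(−0.025)·[0.4891·45.8240 + 0.5109·0.0000] = 21.8577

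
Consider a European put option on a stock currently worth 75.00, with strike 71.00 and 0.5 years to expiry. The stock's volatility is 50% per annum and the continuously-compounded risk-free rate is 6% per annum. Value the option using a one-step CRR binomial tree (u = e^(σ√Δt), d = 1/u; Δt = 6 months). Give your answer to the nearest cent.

9.70

CRR parameters: u = e^(σ√Δt) = e^(0.5·√0.5) = 1.4241, d = 1/u = 0.7022
Per-period rate: rΔt = 0.06·0.5 = 0.03, so R = e^0.03 = 1.0305
Risk-neutral probability p = (e^0.03 − 0.7022)/(1.4241 − 0.7022) = 0.3283/0.7219 = 0.4547
Terminal stock prices: S_u = 106.8, S_d = 52.66
Terminal payoffs (K − S): max(-35.81, 0) = 0, max(18.34, 0) = 18.34
Node 0 (S = 75): V_0 = e^(−0.03)·[0.4547·0.0000 + 0.5453·18.3359] = 9.7029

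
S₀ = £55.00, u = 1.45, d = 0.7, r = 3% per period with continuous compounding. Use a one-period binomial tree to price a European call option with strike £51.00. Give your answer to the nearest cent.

Risk-neutral probability p = (e^0.03 − 0.7)/(1.45 − 0.7) = 0.3305/0.7500 = 0.4406
Terminal stock prices: S_u = 79.75, S_d = 38.5
Terminal payoffs (S − K): max(28.75, 0) = 28.75, max(-12.5, 0) = 0
Node 0 (S = 55): V_0 = e^(−0.03)·[0.4406·28.7500 + 0.5594·0.0000] = 12.2930

£12.29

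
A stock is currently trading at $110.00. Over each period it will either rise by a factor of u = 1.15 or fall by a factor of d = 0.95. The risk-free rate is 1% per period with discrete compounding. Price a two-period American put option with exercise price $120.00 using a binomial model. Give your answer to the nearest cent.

Risk-neutral probability p = (1 + 0.01 − 0.95)/(1.15 − 0.95) = 0.0600/0.2000 = 0.3000
Terminal stock prices: S_uu = 145.5, S_ud = 120.2, S_dd = 99.27
Terminal payoffs (K − S): max(-25.47, 0) = 0, max(-0.175, 0) = 0, max(20.73, 0) = 20.73
Node u (S = 126.5): continuation = 1/1.01·[0.3000·0.0000 + 0.7000·0.0000] = 0.0000; exercise value = 0.0000 ≤ continuation, so V_u = 0.0000
Node d (S = 104.5): continuation = 1/1.01·[0.3000·0.0000 + 0.7000·20.7250] = 14.3639; exercise value = 15.5000 > continuation, so V_d = 15.5000 (exercise)
Node 0 (S = 110): continuation = 1/1.01·[0.3000·0.0000 + 0.7000·15.5000] = 10.7426; exercise value = 10.0000 ≤ continuation, so V_0 = 10.7426

$10.74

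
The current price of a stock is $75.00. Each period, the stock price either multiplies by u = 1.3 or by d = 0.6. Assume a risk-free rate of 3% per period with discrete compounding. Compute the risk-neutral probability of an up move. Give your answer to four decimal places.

Risk-neutral probability p = (1 + 0.03 − 0.6)/(1.3 − 0.6) = 0.4300/0.7000 = 0.6143

p = 0.6143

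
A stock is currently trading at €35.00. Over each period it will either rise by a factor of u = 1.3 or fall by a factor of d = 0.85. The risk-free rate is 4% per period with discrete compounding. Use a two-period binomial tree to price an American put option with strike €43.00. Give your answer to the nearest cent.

€8.34

Risk-neutral probability p = (1 + 0.04 − 0.85)/(1.3 − 0.85) = 0.1900/0.4500 = 0.4222
Terminal stock prices: S_uu = 59.15, S_ud = 38.67, S_dd = 25.29
Terminal payoffs (K − S): max(-16.15, 0) = 0, max(4.325, 0) = 4.325, max(17.71, 0) = 17.71
Node u (S = 45.5): continuation = 1/1.04·[0.4222·0.0000 + 0.5778·4.3250] = 2.4028; exercise value = 0.0000 ≤ continuation, so V_u = 2.4028
Node d (S = 29.75): continuation = 1/1.04·[0.4222·4.3250 + 0.5778·17.7125] = 11.5962; exercise value = 13.2500 > continuation, so V_d = 13.2500 (exercise)
Node 0 (S = 35): continuation = 1/1.04·[0.4222·2.4028 + 0.5778·13.2500] = 8.3366; exercise value = 8.0000 ≤ continuation, so V_0 = 8.3366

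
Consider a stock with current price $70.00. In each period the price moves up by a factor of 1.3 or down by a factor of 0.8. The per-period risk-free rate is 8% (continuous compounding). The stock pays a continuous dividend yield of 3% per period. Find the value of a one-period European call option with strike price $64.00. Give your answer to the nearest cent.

$12.53

Per-period risk-free factor R = e^0.08 = 1.0833; dividend-adjusted growth = e^(0.08−0.03) = 1.0513.
Risk-neutral probability p = (1.0513 − 0.8)/(1.3 − 0.8) = 0.2513/0.5000 = 0.5025
Terminal stock prices: S_u = 91, S_d = 56
Terminal payoffs (S − K): max(27, 0) = 27, max(-8, 0) = 0
Node 0 (S = 70): V_0 = e^(−0.08)·[0.5025·27.0000 + 0.4975·0.0000] = 12.5254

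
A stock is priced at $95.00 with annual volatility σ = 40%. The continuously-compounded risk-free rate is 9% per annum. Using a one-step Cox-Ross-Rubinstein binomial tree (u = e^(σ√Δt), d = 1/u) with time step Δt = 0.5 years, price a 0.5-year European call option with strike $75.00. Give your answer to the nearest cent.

CRR parameters: u = e^(σ√Δt) = e^(0.4·√0.5) = 1.3269, d = 1/u = 0.7536
Per-period rate: rΔt = 0.09·0.5 = 0.045, so R = e^0.045 = 1.0460
Risk-neutral probability p = (e^0.045 − 0.7536)/(1.3269 − 0.7536) = 0.2924/0.5733 = 0.5100
Terminal stock prices: S_u = 126.1, S_d = 71.6
Terminal payoffs (S − K): max(51.06, 0) = 51.06, max(-3.404, 0) = 0
Node 0 (S = 95): V_0 = e^(−0.045)·[0.5100·51.0552 + 0.4900·0.0000] = 24.8948

$24.89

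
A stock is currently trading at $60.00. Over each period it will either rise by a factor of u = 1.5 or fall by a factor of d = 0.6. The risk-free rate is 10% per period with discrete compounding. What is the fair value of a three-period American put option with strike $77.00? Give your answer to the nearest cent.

Risk-neutral probability p = (1 + 0.1 − 0.6)/(1.5 − 0.6) = 0.5000/0.9000 = 0.5556
Terminal stock prices: S_uuu = 202.5, S_uud = 81, S_udd = 32.4, S_ddd = 12.96
Terminal payoffs (K − S): max(-125.5, 0) = 0, max(-4, 0) = 0, max(44.6, 0) = 44.6, max(64.04, 0) = 64.04
Node uu (S = 135): continuation = 1/1.1·[0.5556·0.0000 + 0.4444·0.0000] = 0.0000; exercise value = 0.0000 ≤ continuation, so V_uu = 0.0000
Node ud (S = 54): continuation = 1/1.1·[0.5556·0.0000 + 0.4444·44.6000] = 18.0202; exercise value = 23.0000 > continuation, so V_ud = 23.0000 (exercise)
Node dd (S = 21.6): continuation = 1/1.1·[0.5556·44.6000 + 0.4444·64.0400] = 48.4000; exercise value = 55.4000 > continuation, so V_dd = 55.4000 (exercise)
Node u (S = 90): continuation = 1/1.1·[0.5556·0.0000 + 0.4444·23.0000] = 9.2929; exercise value = 0.0000 ≤ continuation, so V_u = 9.2929
Node d (S = 36): continuation = 1/1.1·[0.5556·23.0000 + 0.4444·55.4000] = 34.0000; exercise value = 41.0000 > continuation, so V_d = 41.0000 (exercise)
Node 0 (S = 60): continuation = 1/1.1·[0.5556·9.2929 + 0.4444·41.0000] = 21.2591; exercise value = 17.0000 ≤ continuation, so V_0 = 21.2591

$21.26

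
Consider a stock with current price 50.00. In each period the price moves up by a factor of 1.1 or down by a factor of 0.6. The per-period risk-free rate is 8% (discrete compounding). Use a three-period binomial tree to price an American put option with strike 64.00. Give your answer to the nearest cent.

14.00

Risk-neutral probability p = (1 + 0.08 − 0.6)/(1.1 − 0.6) = 0.4800/0.5000 = 0.9600
Terminal stock prices: S_uuu = 66.55, S_uud = 36.3, S_udd = 19.8, S_ddd = 10.8
Terminal payoffs (K − S): max(-2.55, 0) = 0, max(27.7, 0) = 27.7, max(44.2, 0) = 44.2, max(53.2, 0) = 53.2
Node uu (S = 60.5): continuation = 1/1.08·[0.9600·0.0000 + 0.0400·27.7000] = 1.0259; exercise value = 3.5000 > continuation, so V_uu = 3.5000 (exercise)
Node ud (S = 33): continuation = 1/1.08·[0.9600·27.7000 + 0.0400·44.2000] = 26.2593; exercise value = 31.0000 > continuation, so V_ud = 31.0000 (exercise)
Node dd (S = 18): continuation = 1/1.08·[0.9600·44.2000 + 0.0400·53.2000] = 41.2593; exercise value = 46.0000 > continuation, so V_dd = 46.0000 (exercise)
Node u (S = 55): continuation = 1/1.08·[0.9600·3.5000 + 0.0400·31.0000] = 4.2593; exercise value = 9.0000 > continuation, so V_u = 9.0000 (exercise)
Node d (S = 30): continuation = 1/1.08·[0.9600·31.0000 + 0.0400·46.0000] = 29.2593; exercise value = 34.0000 > continuation, so V_d = 34.0000 (exercise)
Node 0 (S = 50): continuation = 1/1.08·[0.9600·9.0000 + 0.0400·34.0000] = 9.2593; exercise value = 14.0000 > continuation, so V_0 = 14.0000 (exercise)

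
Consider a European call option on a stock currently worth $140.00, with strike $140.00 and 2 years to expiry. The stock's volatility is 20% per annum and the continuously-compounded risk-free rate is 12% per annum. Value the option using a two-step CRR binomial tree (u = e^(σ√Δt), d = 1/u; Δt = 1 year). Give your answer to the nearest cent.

$31.85

CRR parameters: u = e^(σ√Δt) = e^(0.2·√1) = 1.2214, d = 1/u = 0.8187
Per-period rate: rΔt = 0.12·1 = 0.12, so R = e^0.12 = 1.1275
Risk-neutral probability p = (e^0.12 − 0.8187)/(1.2214 − 0.8187) = 0.3088/0.4027 = 0.7668
Terminal stock prices: S_uu = 208.9, S_ud = 140, S_dd = 93.84
Terminal payoffs (S − K): max(68.86, 0) = 68.86, max(0, 0) = 0, max(-46.16, 0) = 0
Node u (S = 171): V_u = e^(−0.12)·[0.7668·68.8555 + 0.2332·0.0000] = 46.8275
Node d (S = 114.6): V_d = e^(−0.12)·[0.7668·0.0000 + 0.2332·0.0000] = 0.0000
Node 0 (S = 140): V_0 = e^(−0.12)·[0.7668·46.8275 + 0.2332·0.0000] = 31.8467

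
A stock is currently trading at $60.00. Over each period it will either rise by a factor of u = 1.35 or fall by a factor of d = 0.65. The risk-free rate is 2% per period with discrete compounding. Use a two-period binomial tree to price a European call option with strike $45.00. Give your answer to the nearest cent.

$20.94

Risk-neutral probability p = (1 + 0.02 − 0.65)/(1.35 − 0.65) = 0.3700/0.7000 = 0.5286
Terminal stock prices: S_uu = 109.4, S_ud = 52.65, S_dd = 25.35
Terminal payoffs (S − K): max(64.35, 0) = 64.35, max(7.65, 0) = 7.65, max(-19.65, 0) = 0
Node u (S = 81): V_u = 1/1.02·[0.5286·64.3500 + 0.4714·7.6500] = 36.8824
Node d (S = 39): V_d = 1/1.02·[0.5286·7.6500 + 0.4714·0.0000] = 3.9643
Node 0 (S = 60): V_0 = 1/1.02·[0.5286·36.8824 + 0.4714·3.9643] = 20.9449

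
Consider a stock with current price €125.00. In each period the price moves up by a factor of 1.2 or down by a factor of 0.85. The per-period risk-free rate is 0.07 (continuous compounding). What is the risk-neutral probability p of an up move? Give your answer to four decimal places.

Risk-neutral probability p = (e^0.07 − 0.85)/(1.2 − 0.85) = 0.2225/0.3500 = 0.6357

p = 0.6357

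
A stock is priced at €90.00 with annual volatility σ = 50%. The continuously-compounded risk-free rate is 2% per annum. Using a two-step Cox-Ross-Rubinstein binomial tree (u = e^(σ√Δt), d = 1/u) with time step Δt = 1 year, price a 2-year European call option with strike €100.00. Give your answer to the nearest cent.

CRR parameters: u = e^(σ√Δt) = e^(0.5·√1) = 1.6487, d = 1/u = 0.6065
Per-period rate: rΔt = 0.02·1 = 0.02, so R = e^0.02 = 1.0202
Risk-neutral probability p = (e^0.02 − 0.6065)/(1.6487 − 0.6065) = 0.4137/1.0422 = 0.3969
Terminal stock prices: S_uu = 244.6, S_ud = 90, S_dd = 33.11
Terminal payoffs (S − K): max(144.6, 0) = 144.6, max(-10, 0) = 0, max(-66.89, 0) = 0
Node u (S = 148.4): V_u = e^(−0.02)·[0.3969·144.6454 + 0.6031·0.0000] = 56.2764
Node d (S = 54.59): V_d = e^(−0.02)·[0.3969·0.0000 + 0.6031·0.0000] = 0.0000
Node 0 (S = 90): V_0 = e^(−0.02)·[0.3969·56.2764 + 0.6031·0.0000] = 21.8951

€21.90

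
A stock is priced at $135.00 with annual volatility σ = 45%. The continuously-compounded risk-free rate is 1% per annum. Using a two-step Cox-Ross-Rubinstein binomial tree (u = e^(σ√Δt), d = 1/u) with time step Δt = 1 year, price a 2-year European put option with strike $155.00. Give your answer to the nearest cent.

$44.72

CRR parameters: u = e^(σ√Δt) = e^(0.45·√1) = 1.5683, d = 1/u = 0.6376
Per-period rate: rΔt = 0.01·1 = 0.01, so R = e^0.01 = 1.0101
Risk-neutral probability p = (e^0.01 − 0.6376)/(1.5683 − 0.6376) = 0.3724/0.9307 = 0.4002
Terminal stock prices: S_uu = 332, S_ud = 135, S_dd = 54.89
Terminal payoffs (K − S): max(-177, 0) = 0, max(20, 0) = 20, max(100.1, 0) = 100.1
Node u (S = 211.7): V_u = e^(−0.01)·[0.4002·0.0000 + 0.5998·20.0000] = 11.8774
Node d (S = 86.08): V_d = e^(−0.01)·[0.4002·20.0000 + 0.5998·100.1131] = 67.3779
Node 0 (S = 135): V_0 = e^(−0.01)·[0.4002·11.8774 + 0.5998·67.3779] = 44.7194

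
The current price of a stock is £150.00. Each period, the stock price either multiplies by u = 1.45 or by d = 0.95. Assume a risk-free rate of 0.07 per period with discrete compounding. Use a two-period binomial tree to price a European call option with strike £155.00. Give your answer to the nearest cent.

Risk-neutral probability p = (1 + 0.07 − 0.95)/(1.45 − 0.95) = 0.1200/0.5000 = 0.2400
Terminal stock prices: S_uu = 315.4, S_ud = 206.6, S_dd = 135.4
Terminal payoffs (S − K): max(160.4, 0) = 160.4, max(51.62, 0) = 51.62, max(-19.62, 0) = 0
Node u (S = 217.5): V_u = 1/1.07·[0.2400·160.3750 + 0.7600·51.6250] = 72.6402
Node d (S = 142.5): V_d = 1/1.07·[0.2400·51.6250 + 0.7600·0.0000] = 11.5794
Node 0 (S = 150): V_0 = 1/1.07·[0.2400·72.6402 + 0.7600·11.5794] = 24.5178

£24.52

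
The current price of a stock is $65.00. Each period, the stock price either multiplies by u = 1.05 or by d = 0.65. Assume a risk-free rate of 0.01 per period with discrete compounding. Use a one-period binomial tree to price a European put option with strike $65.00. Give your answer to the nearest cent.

$2.25

Risk-neutral probability p = (1 + 0.01 − 0.65)/(1.05 − 0.65) = 0.3600/0.4000 = 0.9000
Terminal stock prices: S_u = 68.25, S_d = 42.25
Terminal payoffs (K − S): max(-3.25, 0) = 0, max(22.75, 0) = 22.75
Node 0 (S = 65): V_0 = 1/1.01·[0.9000·0.0000 + 0.1000·22.7500] = 2.2525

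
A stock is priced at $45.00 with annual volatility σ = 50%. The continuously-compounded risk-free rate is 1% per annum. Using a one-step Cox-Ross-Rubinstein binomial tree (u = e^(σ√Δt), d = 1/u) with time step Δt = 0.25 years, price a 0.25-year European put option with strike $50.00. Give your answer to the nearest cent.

$8.31

CRR parameters: u = e^(σ√Δt) = e^(0.5·√0.25) = 1.2840, d = 1/u = 0.7788
Per-period rate: rΔt = 0.01·0.25 = 0.0025, so R = e^0.0025 = 1.0025
Risk-neutral probability p = (e^0.0025 − 0.7788)/(1.2840 − 0.7788) = 0.2237/0.5052 = 0.4428
Terminal stock prices: S_u = 57.78, S_d = 35.05
Terminal payoffs (K − S): max(-7.781, 0) = 0, max(14.95, 0) = 14.95
Node 0 (S = 45): V_0 = e^(−0.0025)·[0.4428·0.0000 + 0.5572·14.9540] = 8.3119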